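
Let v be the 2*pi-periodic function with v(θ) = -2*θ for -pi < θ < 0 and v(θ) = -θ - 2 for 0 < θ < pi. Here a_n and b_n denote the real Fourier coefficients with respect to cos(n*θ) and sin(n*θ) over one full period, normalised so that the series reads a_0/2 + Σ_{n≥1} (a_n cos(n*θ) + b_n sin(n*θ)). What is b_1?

b_1 = 1/pi ∫_{-pi}^{pi} v(θ) sin(θ) dθ.
Split the integral at the breakpoints.
Integrating by parts (boundary term plus one more integral), an antiderivative of (-2*θ) sin(θ) is 2*θ*cos(θ) - 2*sin(θ); evaluating from -pi to 0: ∫_{-pi}^{0} (-2*θ) sin(θ) dθ = (0) - (2*pi) = -2*pi.
Integrating by parts (boundary term plus one more integral), an antiderivative of (-θ - 2) sin(θ) is θ*cos(θ) - sin(θ) + 2*cos(θ); evaluating from 0 to pi: ∫_{0}^{pi} (-θ - 2) sin(θ) dθ = (-pi - 2) - (2) = -4 - pi.
Summing the pieces and multiplying by (1/pi) gives b_1 = -3 - 4/pi.

-3 - 4/pi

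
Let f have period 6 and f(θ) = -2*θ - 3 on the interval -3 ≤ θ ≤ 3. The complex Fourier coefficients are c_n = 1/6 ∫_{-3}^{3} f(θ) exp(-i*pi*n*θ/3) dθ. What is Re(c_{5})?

Since f is real-valued, Re(c_{5}) = 1/6 ∫_{-3}^{3} f(θ) cos(5*pi*θ/3) dθ = a_{5}/2.
Integrating by parts (boundary term plus one more integral), an antiderivative of (-2*θ - 3) cos(5*pi*θ/3) is -6*θ*sin(5*pi*θ/3)/(5*pi) - 9*sin(5*pi*θ/3)/(5*pi) - 18*cos(5*pi*θ/3)/(25*pi**2); evaluating from -3 to 3: ∫_{-3}^{3} (-2*θ - 3) cos(5*pi*θ/3) dθ = (18/(25*pi**2)) - (18/(25*pi**2)) = 0.
Hence Re(c_{5}) = (1/6)·(0) = 0.

0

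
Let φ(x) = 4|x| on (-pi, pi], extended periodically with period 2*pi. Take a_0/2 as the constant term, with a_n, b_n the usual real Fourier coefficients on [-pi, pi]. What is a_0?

4*pi

a_0 = 1/pi ∫_{-pi}^{pi} φ(x) dx = 1/pi · (4*pi**2) = 4*pi.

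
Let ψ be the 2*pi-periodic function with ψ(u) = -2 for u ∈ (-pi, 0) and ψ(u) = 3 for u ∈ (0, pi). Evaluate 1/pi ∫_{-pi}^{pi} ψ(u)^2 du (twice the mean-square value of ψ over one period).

1/pi ∫_{-pi}^{pi} ψ(u)^2 du = 1/pi · (13*pi) = 13.

13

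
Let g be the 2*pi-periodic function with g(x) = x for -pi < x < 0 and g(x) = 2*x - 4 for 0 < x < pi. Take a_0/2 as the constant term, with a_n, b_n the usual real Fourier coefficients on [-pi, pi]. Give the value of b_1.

b_1 = 1/pi ∫_{-pi}^{pi} g(x) sin(x) dx.
Split the integral at the breakpoints.
Integrating by parts (boundary term plus one more integral), an antiderivative of (x) sin(x) is -x*cos(x) + sin(x); evaluating from -pi to 0: ∫_{-pi}^{0} (x) sin(x) dx = (0) - (-pi) = pi.
Integrating by parts (boundary term plus one more integral), an antiderivative of (2*x - 4) sin(x) is -2*x*cos(x) + 2*sin(x) + 4*cos(x); evaluating from 0 to pi: ∫_{0}^{pi} (2*x - 4) sin(x) dx = (-4 + 2*pi) - (4) = -8 + 2*pi.
Summing the pieces and multiplying by (1/pi) gives b_1 = 3 - 8/pi.

3 - 8/pi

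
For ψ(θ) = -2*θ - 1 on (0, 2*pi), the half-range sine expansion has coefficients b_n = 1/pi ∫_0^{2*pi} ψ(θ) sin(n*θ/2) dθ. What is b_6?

b_6 = 1/pi ∫_0^{2*pi} (-2*θ - 1) sin(3*θ) dθ.
Integrating by parts (boundary term plus one more integral), an antiderivative of (-2*θ - 1) sin(3*θ) is 2*θ*cos(3*θ)/3 - 2*sin(3*θ)/9 + cos(3*θ)/3; evaluating from 0 to 2*pi: ∫_{0}^{2*pi} (-2*θ - 1) sin(3*θ) dθ = (1/3 + 4*pi/3) - (1/3) = 4*pi/3.
Hence b_6 = (1/pi)·(4*pi/3) = 4/3.

4/3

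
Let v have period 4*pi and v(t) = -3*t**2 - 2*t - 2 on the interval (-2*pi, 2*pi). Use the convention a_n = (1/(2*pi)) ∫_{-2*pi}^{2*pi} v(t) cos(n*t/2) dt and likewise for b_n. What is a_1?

a_1 = (1/(2*pi)) ∫_{-2*pi}^{2*pi} v(t) cos(t/2) dt.
Integrating by parts twice (tabular method), an antiderivative of (-3*t**2 - 2*t - 2) cos(t/2) is -6*t**2*sin(t/2) - 4*t*sin(t/2) - 24*t*cos(t/2) + 44*sin(t/2) - 8*cos(t/2); evaluating from -2*pi to 2*pi: ∫_{-2*pi}^{2*pi} (-3*t**2 - 2*t - 2) cos(t/2) dt = (8 + 48*pi) - (8 - 48*pi) = 96*pi.
Hence a_1 = (1/(2*pi))·(96*pi) = 48.

48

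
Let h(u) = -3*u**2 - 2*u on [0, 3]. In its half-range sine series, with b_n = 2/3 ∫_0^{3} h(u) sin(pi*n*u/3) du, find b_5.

b_5 = 2/3 ∫_0^{3} (-3*u**2 - 2*u) sin(5*pi*u/3) du.
Integrating by parts twice (tabular method), an antiderivative of (-3*u**2 - 2*u) sin(5*pi*u/3) is 9*u**2*cos(5*pi*u/3)/(5*pi) - 54*u*sin(5*pi*u/3)/(25*pi**2) + 6*u*cos(5*pi*u/3)/(5*pi) - 18*sin(5*pi*u/3)/(25*pi**2) - 162*cos(5*pi*u/3)/(125*pi**3); evaluating from 0 to 3: ∫_{0}^{3} (-3*u**2 - 2*u) sin(5*pi*u/3) du = (9*(18 - 275*pi**2)/(125*pi**3)) - (-162/(125*pi**3)) = 9*(36 - 275*pi**2)/(125*pi**3).
Hence b_5 = (2/3)·(9*(36 - 275*pi**2)/(125*pi**3)) = 6*(36 - 275*pi**2)/(125*pi**3).

6*(36 - 275*pi**2)/(125*pi**3)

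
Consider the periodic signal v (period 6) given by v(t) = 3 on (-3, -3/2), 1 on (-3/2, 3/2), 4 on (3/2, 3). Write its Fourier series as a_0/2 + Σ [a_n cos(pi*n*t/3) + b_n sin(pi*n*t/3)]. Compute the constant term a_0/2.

a_0 = 1/3 ∫_{-3}^{3} v(t) dt = 1/3 · (27/2) = 9/2.
So the constant term a_0/2 = 9/4.

9/4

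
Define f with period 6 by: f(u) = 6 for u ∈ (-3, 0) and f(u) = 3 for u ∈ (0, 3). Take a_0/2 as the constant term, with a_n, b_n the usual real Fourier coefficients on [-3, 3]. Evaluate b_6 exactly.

0

b_6 = 1/3 ∫_{-3}^{3} f(u) sin(2*pi*u) du.
Split the integral at the breakpoints.
Directly, an antiderivative of (6) sin(2*pi*u) is -3*cos(2*pi*u)/pi; evaluating from -3 to 0: ∫_{-3}^{0} (6) sin(2*pi*u) du = (-3/pi) - (-3/pi) = 0.
Directly, an antiderivative of (3) sin(2*pi*u) is -3*cos(2*pi*u)/(2*pi); evaluating from 0 to 3: ∫_{0}^{3} (3) sin(2*pi*u) du = (-3/(2*pi)) - (-3/(2*pi)) = 0.
Summing the pieces and multiplying by (1/3) gives b_6 = 0.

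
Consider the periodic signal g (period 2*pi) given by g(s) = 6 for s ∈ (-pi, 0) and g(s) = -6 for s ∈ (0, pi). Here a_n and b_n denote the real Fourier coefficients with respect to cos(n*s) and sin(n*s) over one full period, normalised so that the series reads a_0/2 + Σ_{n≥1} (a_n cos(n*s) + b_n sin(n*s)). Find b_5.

b_5 = 1/pi ∫_{-pi}^{pi} g(s) sin(5*s) ds.
g is odd and sin(5*s) is odd, so the integrand is even and b_5 = 2/pi ∫_0^{pi} g(s) sin(5*s) ds.
Directly, an antiderivative of (-6) sin(5*s) is 6*cos(5*s)/5; evaluating from 0 to pi: ∫_{0}^{pi} (-6) sin(5*s) ds = (-6/5) - (6/5) = -12/5.
Hence b_5 = (2/pi)·(-12/5) = -24/(5*pi).

-24/(5*pi)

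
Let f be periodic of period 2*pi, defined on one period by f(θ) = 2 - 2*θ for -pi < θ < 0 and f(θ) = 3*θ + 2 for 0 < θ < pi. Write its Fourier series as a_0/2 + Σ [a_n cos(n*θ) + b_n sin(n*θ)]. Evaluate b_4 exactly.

b_4 = 1/pi ∫_{-pi}^{pi} f(θ) sin(4*θ) dθ.
Split the integral at the breakpoints.
Integrating by parts (boundary term plus one more integral), an antiderivative of (2 - 2*θ) sin(4*θ) is θ*cos(4*θ)/2 - sin(4*θ)/8 - cos(4*θ)/2; evaluating from -pi to 0: ∫_{-pi}^{0} (2 - 2*θ) sin(4*θ) dθ = (-1/2) - (-pi/2 - 1/2) = pi/2.
Integrating by parts (boundary term plus one more integral), an antiderivative of (3*θ + 2) sin(4*θ) is -3*θ*cos(4*θ)/4 + 3*sin(4*θ)/16 - cos(4*θ)/2; evaluating from 0 to pi: ∫_{0}^{pi} (3*θ + 2) sin(4*θ) dθ = (-3*pi/4 - 1/2) - (-1/2) = -3*pi/4.
Summing the pieces and multiplying by (1/pi) gives b_4 = -1/4.

-1/4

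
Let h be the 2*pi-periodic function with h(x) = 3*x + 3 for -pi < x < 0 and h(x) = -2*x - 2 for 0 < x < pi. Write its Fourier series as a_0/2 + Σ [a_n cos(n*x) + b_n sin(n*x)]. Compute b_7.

b_7 = 1/pi ∫_{-pi}^{pi} h(x) sin(7*x) dx.
Split the integral at the breakpoints.
Integrating by parts (boundary term plus one more integral), an antiderivative of (3*x + 3) sin(7*x) is -3*x*cos(7*x)/7 + 3*sin(7*x)/49 - 3*cos(7*x)/7; evaluating from -pi to 0: ∫_{-pi}^{0} (3*x + 3) sin(7*x) dx = (-3/7) - (3/7 - 3*pi/7) = -6/7 + 3*pi/7.
Integrating by parts (boundary term plus one more integral), an antiderivative of (-2*x - 2) sin(7*x) is 2*x*cos(7*x)/7 - 2*sin(7*x)/49 + 2*cos(7*x)/7; evaluating from 0 to pi: ∫_{0}^{pi} (-2*x - 2) sin(7*x) dx = (-2*pi/7 - 2/7) - (2/7) = -2*pi/7 - 4/7.
Summing the pieces and multiplying by (1/pi) gives b_7 = (-10 + pi)/(7*pi).

(-10 + pi)/(7*pi)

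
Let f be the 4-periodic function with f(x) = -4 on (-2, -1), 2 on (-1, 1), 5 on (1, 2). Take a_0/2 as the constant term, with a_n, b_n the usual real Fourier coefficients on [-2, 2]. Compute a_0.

a_0 = 1/2 ∫_{-2}^{2} f(x) dx = 1/2 · (5) = 5/2.

5/2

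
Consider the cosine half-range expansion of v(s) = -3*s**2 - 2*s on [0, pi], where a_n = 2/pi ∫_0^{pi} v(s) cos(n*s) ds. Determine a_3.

4*(2 + 3*pi)/(9*pi)

a_3 = 2/pi ∫_0^{pi} (-3*s**2 - 2*s) cos(3*s) ds.
Integrating by parts twice (tabular method), an antiderivative of (-3*s**2 - 2*s) cos(3*s) is -s**2*sin(3*s) - 2*s*sin(3*s)/3 - 2*s*cos(3*s)/3 + 2*sin(3*s)/9 - 2*cos(3*s)/9; evaluating from 0 to pi: ∫_{0}^{pi} (-3*s**2 - 2*s) cos(3*s) ds = (2/9 + 2*pi/3) - (-2/9) = 4/9 + 2*pi/3.
Hence a_3 = (2/pi)·(4/9 + 2*pi/3) = 4*(2 + 3*pi)/(9*pi).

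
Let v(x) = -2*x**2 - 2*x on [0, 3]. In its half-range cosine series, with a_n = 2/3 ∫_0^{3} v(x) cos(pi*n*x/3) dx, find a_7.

a_7 = 2/3 ∫_0^{3} (-2*x**2 - 2*x) cos(7*pi*x/3) dx.
Integrating by parts twice (tabular method), an antiderivative of (-2*x**2 - 2*x) cos(7*pi*x/3) is -6*x**2*sin(7*pi*x/3)/(7*pi) - 6*x*sin(7*pi*x/3)/(7*pi) - 36*x*cos(7*pi*x/3)/(49*pi**2) + 108*sin(7*pi*x/3)/(343*pi**3) - 18*cos(7*pi*x/3)/(49*pi**2); evaluating from 0 to 3: ∫_{0}^{3} (-2*x**2 - 2*x) cos(7*pi*x/3) dx = (18/(7*pi**2)) - (-18/(49*pi**2)) = 144/(49*pi**2).
Hence a_7 = (2/3)·(144/(49*pi**2)) = 96/(49*pi**2).

96/(49*pi**2)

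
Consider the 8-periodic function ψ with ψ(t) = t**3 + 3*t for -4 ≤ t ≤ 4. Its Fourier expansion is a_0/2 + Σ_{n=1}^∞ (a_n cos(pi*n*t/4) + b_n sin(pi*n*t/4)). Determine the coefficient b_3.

b_3 = 1/4 ∫_{-4}^{4} ψ(t) sin(3*pi*t/4) dt.
ψ is odd and sin(3*pi*t/4) is odd, so the integrand is even and b_3 = 1/2 ∫_0^{4} ψ(t) sin(3*pi*t/4) dt.
Integrating by parts three times (tabular method), an antiderivative of (t**3 + 3*t) sin(3*pi*t/4) is -4*t**3*cos(3*pi*t/4)/(3*pi) + 16*t**2*sin(3*pi*t/4)/(3*pi**2) - 4*t*cos(3*pi*t/4)/pi + 128*t*cos(3*pi*t/4)/(9*pi**3) - 512*sin(3*pi*t/4)/(27*pi**4) + 16*sin(3*pi*t/4)/(3*pi**2); evaluating from 0 to 4: ∫_{0}^{4} (t**3 + 3*t) sin(3*pi*t/4) dt = (16*(-32 + 57*pi**2)/(9*pi**3)) - (0) = 16*(-32 + 57*pi**2)/(9*pi**3).
Hence b_3 = (1/2)·(16*(-32 + 57*pi**2)/(9*pi**3)) = 8*(-32 + 57*pi**2)/(9*pi**3).

8*(-32 + 57*pi**2)/(9*pi**3)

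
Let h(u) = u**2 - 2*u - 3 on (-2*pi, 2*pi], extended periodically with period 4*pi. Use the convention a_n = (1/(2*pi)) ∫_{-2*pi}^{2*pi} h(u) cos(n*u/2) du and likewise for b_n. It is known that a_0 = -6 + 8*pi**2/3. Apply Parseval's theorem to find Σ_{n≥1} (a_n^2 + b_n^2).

Parseval: a_0^2/2 + Σ_{n≥1} (a_n^2+b_n^2) = (1/(2*pi)) ∫_{-2*pi}^{2*pi} h(u)^2 du = -16*pi**2/3 + 18 + 32*pi**4/5.
Subtract a_0^2/2 = 2*(9 - 4*pi**2)**2/9: Σ (a_n^2+b_n^2) = 32*pi**2*(15 + 4*pi**2)/45.

32*pi**2*(15 + 4*pi**2)/45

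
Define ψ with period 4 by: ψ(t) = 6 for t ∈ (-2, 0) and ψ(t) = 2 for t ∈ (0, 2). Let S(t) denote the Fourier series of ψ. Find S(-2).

4

At t = -2 the one-sided limits are ψ(-2^-) = 2 and ψ(-2^+) = 6.
By Dirichlet's theorem the series converges to their average, [(2) + (6)]/2 = 4.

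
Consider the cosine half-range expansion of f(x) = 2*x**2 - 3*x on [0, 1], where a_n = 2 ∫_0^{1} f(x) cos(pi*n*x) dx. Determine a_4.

a_4 = 2 ∫_0^{1} (2*x**2 - 3*x) cos(4*pi*x) dx.
Integrating by parts twice (tabular method), an antiderivative of (2*x**2 - 3*x) cos(4*pi*x) is x**2*sin(4*pi*x)/(2*pi) - 3*x*sin(4*pi*x)/(4*pi) + x*cos(4*pi*x)/(4*pi**2) - sin(4*pi*x)/(16*pi**3) - 3*cos(4*pi*x)/(16*pi**2); evaluating from 0 to 1: ∫_{0}^{1} (2*x**2 - 3*x) cos(4*pi*x) dx = (1/(16*pi**2)) - (-3/(16*pi**2)) = 1/(4*pi**2).
Hence a_4 = 2·(1/(4*pi**2)) = 1/(2*pi**2).

1/(2*pi**2)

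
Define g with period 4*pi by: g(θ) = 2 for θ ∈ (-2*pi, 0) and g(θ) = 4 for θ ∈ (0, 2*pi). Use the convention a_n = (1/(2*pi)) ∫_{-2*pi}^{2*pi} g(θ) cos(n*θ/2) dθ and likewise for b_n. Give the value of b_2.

b_2 = (1/(2*pi)) ∫_{-2*pi}^{2*pi} g(θ) sin(θ) dθ.
Split the integral at the breakpoints.
Directly, an antiderivative of (2) sin(θ) is -2*cos(θ); evaluating from -2*pi to 0: ∫_{-2*pi}^{0} (2) sin(θ) dθ = (-2) - (-2) = 0.
Directly, an antiderivative of (4) sin(θ) is -4*cos(θ); evaluating from 0 to 2*pi: ∫_{0}^{2*pi} (4) sin(θ) dθ = (-4) - (-4) = 0.
Summing the pieces and multiplying by (1/(2*pi)) gives b_2 = 0.

0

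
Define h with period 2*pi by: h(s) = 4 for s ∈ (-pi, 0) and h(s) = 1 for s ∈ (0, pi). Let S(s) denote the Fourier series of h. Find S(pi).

5/2

At s = pi the one-sided limits are h(pi^-) = 1 and h(pi^+) = 4.
By Dirichlet's theorem the series converges to their average, [(1) + (4)]/2 = 5/2.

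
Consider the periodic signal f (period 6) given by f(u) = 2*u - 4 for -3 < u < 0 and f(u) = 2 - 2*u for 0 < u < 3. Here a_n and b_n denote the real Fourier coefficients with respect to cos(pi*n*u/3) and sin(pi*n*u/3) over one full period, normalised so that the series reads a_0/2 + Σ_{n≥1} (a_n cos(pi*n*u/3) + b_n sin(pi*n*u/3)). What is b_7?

b_7 = 1/3 ∫_{-3}^{3} f(u) sin(7*pi*u/3) du.
Split the integral at the breakpoints.
Integrating by parts (boundary term plus one more integral), an antiderivative of (2*u - 4) sin(7*pi*u/3) is -6*u*cos(7*pi*u/3)/(7*pi) + 18*sin(7*pi*u/3)/(49*pi**2) + 12*cos(7*pi*u/3)/(7*pi); evaluating from -3 to 0: ∫_{-3}^{0} (2*u - 4) sin(7*pi*u/3) du = (12/(7*pi)) - (-30/(7*pi)) = 6/pi.
Integrating by parts (boundary term plus one more integral), an antiderivative of (2 - 2*u) sin(7*pi*u/3) is 6*u*cos(7*pi*u/3)/(7*pi) - 18*sin(7*pi*u/3)/(49*pi**2) - 6*cos(7*pi*u/3)/(7*pi); evaluating from 0 to 3: ∫_{0}^{3} (2 - 2*u) sin(7*pi*u/3) du = (-12/(7*pi)) - (-6/(7*pi)) = -6/(7*pi).
Summing the pieces and multiplying by (1/3) gives b_7 = 12/(7*pi).

12/(7*pi)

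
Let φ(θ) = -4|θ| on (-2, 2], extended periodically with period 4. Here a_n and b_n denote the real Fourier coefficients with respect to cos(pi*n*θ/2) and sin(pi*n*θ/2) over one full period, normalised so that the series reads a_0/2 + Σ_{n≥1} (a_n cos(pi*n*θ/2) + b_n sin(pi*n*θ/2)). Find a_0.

a_0 = 1/2 ∫_{-2}^{2} φ(θ) dθ = 1/2 · (-16) = -8.

-8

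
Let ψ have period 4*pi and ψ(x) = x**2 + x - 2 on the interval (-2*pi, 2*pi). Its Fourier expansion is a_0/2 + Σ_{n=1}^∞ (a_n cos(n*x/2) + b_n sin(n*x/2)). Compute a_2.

4

a_2 = (1/(2*pi)) ∫_{-2*pi}^{2*pi} ψ(x) cos(x) dx.
Integrating by parts twice (tabular method), an antiderivative of (x**2 + x - 2) cos(x) is x**2*sin(x) + x*sin(x) + 2*x*cos(x) - 4*sin(x) + cos(x); evaluating from -2*pi to 2*pi: ∫_{-2*pi}^{2*pi} (x**2 + x - 2) cos(x) dx = (1 + 4*pi) - (1 - 4*pi) = 8*pi.
Hence a_2 = (1/(2*pi))·(8*pi) = 4.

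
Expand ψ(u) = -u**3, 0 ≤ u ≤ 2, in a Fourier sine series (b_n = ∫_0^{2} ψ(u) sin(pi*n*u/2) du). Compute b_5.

16*(6 - 25*pi**2)/(125*pi**3)

b_5 = ∫_0^{2} (-u**3) sin(5*pi*u/2) du.
Integrating by parts three times (tabular method), an antiderivative of (-u**3) sin(5*pi*u/2) is 2*u**3*cos(5*pi*u/2)/(5*pi) - 12*u**2*sin(5*pi*u/2)/(25*pi**2) - 48*u*cos(5*pi*u/2)/(125*pi**3) + 96*sin(5*pi*u/2)/(625*pi**4); evaluating from 0 to 2: ∫_{0}^{2} (-u**3) sin(5*pi*u/2) du = (16*(6 - 25*pi**2)/(125*pi**3)) - (0) = 16*(6 - 25*pi**2)/(125*pi**3).
Hence b_5 = 16*(6 - 25*pi**2)/(125*pi**3).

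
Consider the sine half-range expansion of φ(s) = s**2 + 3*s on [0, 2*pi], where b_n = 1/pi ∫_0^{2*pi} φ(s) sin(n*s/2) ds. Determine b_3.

-32/(27*pi) + 4 + 8*pi/3

b_3 = 1/pi ∫_0^{2*pi} (s**2 + 3*s) sin(3*s/2) ds.
Integrating by parts twice (tabular method), an antiderivative of (s**2 + 3*s) sin(3*s/2) is -2*s**2*cos(3*s/2)/3 + 8*s*sin(3*s/2)/9 - 2*s*cos(3*s/2) + 4*sin(3*s/2)/3 + 16*cos(3*s/2)/27; evaluating from 0 to 2*pi: ∫_{0}^{2*pi} (s**2 + 3*s) sin(3*s/2) ds = (-16/27 + 4*pi + 8*pi**2/3) - (16/27) = -32/27 + 4*pi + 8*pi**2/3.
Hence b_3 = (1/pi)·(-32/27 + 4*pi + 8*pi**2/3) = -32/(27*pi) + 4 + 8*pi/3.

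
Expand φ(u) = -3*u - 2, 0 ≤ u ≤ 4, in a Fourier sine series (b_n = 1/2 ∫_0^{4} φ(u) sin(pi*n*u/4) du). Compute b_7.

-32/(7*pi)

b_7 = 1/2 ∫_0^{4} (-3*u - 2) sin(7*pi*u/4) du.
Integrating by parts (boundary term plus one more integral), an antiderivative of (-3*u - 2) sin(7*pi*u/4) is 12*u*cos(7*pi*u/4)/(7*pi) - 48*sin(7*pi*u/4)/(49*pi**2) + 8*cos(7*pi*u/4)/(7*pi); evaluating from 0 to 4: ∫_{0}^{4} (-3*u - 2) sin(7*pi*u/4) du = (-8/pi) - (8/(7*pi)) = -64/(7*pi).
Hence b_7 = (1/2)·(-64/(7*pi)) = -32/(7*pi).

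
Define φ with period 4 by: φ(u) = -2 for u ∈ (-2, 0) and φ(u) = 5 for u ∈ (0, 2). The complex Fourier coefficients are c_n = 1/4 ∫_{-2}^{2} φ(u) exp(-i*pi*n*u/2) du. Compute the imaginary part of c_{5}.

Since φ is real-valued, Im(c_{5}) = -1/4 ∫_{-2}^{2} φ(u) sin(5*pi*u/2) du = -b_{5}/2.
Split the integral at the breakpoints.
Directly, an antiderivative of (-2) sin(5*pi*u/2) is 4*cos(5*pi*u/2)/(5*pi); evaluating from -2 to 0: ∫_{-2}^{0} (-2) sin(5*pi*u/2) du = (4/(5*pi)) - (-4/(5*pi)) = 8/(5*pi).
Directly, an antiderivative of (5) sin(5*pi*u/2) is -2*cos(5*pi*u/2)/pi; evaluating from 0 to 2: ∫_{0}^{2} (5) sin(5*pi*u/2) du = (2/pi) - (-2/pi) = 4/pi.
So ∫_{-2}^{2} φ(u) sin(5*pi*u/2) du = 28/(5*pi).
Hence Im(c_{5}) = (-1/4)·(28/(5*pi)) = -7/(5*pi).

-7/(5*pi)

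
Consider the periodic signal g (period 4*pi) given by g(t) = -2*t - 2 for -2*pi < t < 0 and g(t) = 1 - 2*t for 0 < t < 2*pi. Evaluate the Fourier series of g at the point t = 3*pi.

t = 3*pi differs from t = -pi by 1 full period(s), and the series is 4*pi-periodic.
g is continuous at t = -pi with value -2 + 2*pi, so the series converges to -2 + 2*pi there.

-2 + 2*pi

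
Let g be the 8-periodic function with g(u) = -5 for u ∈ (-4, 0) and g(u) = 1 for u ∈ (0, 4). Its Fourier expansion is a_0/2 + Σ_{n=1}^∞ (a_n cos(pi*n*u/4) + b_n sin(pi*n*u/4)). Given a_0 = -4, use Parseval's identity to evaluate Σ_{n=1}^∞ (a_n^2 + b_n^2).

Parseval: a_0^2/2 + Σ_{n≥1} (a_n^2+b_n^2) = 1/4 ∫_{-4}^{4} g(u)^2 du = 26.
Subtract a_0^2/2 = 8: Σ (a_n^2+b_n^2) = 18.

18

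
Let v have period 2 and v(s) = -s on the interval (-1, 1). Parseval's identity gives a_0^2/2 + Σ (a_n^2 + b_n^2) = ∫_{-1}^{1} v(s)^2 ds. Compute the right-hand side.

∫_{-1}^{1} v(s)^2 ds = 2/3.

2/3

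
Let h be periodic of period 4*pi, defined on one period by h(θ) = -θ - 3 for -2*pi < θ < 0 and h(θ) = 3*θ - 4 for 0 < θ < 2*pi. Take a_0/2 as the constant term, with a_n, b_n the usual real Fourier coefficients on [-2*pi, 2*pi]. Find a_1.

a_1 = (1/(2*pi)) ∫_{-2*pi}^{2*pi} h(θ) cos(θ/2) dθ.
Split the integral at the breakpoints.
Integrating by parts (boundary term plus one more integral), an antiderivative of (-θ - 3) cos(θ/2) is -2*θ*sin(θ/2) - 6*sin(θ/2) - 4*cos(θ/2); evaluating from -2*pi to 0: ∫_{-2*pi}^{0} (-θ - 3) cos(θ/2) dθ = (-4) - (4) = -8.
Integrating by parts (boundary term plus one more integral), an antiderivative of (3*θ - 4) cos(θ/2) is 6*θ*sin(θ/2) - 8*sin(θ/2) + 12*cos(θ/2); evaluating from 0 to 2*pi: ∫_{0}^{2*pi} (3*θ - 4) cos(θ/2) dθ = (-12) - (12) = -24.
Summing the pieces and multiplying by (1/(2*pi)) gives a_1 = -16/pi.

-16/pi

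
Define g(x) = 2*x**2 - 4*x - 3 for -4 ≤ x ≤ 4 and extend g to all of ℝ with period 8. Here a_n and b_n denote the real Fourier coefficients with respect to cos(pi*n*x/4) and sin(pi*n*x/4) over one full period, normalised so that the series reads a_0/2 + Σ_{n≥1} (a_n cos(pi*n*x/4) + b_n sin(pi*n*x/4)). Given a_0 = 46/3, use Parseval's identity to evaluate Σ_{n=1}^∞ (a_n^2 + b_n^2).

15872/45

Parseval: a_0^2/2 + Σ_{n≥1} (a_n^2+b_n^2) = 1/4 ∫_{-4}^{4} g(x)^2 dx = 7054/15.
Subtract a_0^2/2 = 1058/9: Σ (a_n^2+b_n^2) = 15872/45.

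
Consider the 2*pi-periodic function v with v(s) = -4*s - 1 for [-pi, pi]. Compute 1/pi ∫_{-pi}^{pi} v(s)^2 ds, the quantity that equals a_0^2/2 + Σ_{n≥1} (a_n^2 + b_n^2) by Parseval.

2 + 32*pi**2/3

1/pi ∫_{-pi}^{pi} v(s)^2 ds = 1/pi · (2*pi + 32*pi**3/3) = 2 + 32*pi**2/3.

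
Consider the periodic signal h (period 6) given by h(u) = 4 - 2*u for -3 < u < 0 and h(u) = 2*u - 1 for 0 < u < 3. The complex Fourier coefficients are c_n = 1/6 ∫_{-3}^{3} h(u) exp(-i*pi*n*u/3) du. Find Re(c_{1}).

Since h is real-valued, Re(c_{1}) = 1/6 ∫_{-3}^{3} h(u) cos(pi*u/3) du = a_{1}/2.
Split the integral at the breakpoints.
Integrating by parts (boundary term plus one more integral), an antiderivative of (4 - 2*u) cos(pi*u/3) is -6*u*sin(pi*u/3)/pi + 12*sin(pi*u/3)/pi - 18*cos(pi*u/3)/pi**2; evaluating from -3 to 0: ∫_{-3}^{0} (4 - 2*u) cos(pi*u/3) du = (-18/pi**2) - (18/pi**2) = -36/pi**2.
Integrating by parts (boundary term plus one more integral), an antiderivative of (2*u - 1) cos(pi*u/3) is 6*u*sin(pi*u/3)/pi - 3*sin(pi*u/3)/pi + 18*cos(pi*u/3)/pi**2; evaluating from 0 to 3: ∫_{0}^{3} (2*u - 1) cos(pi*u/3) du = (-18/pi**2) - (18/pi**2) = -36/pi**2.
So ∫_{-3}^{3} h(u) cos(pi*u/3) du = -72/pi**2.
Hence Re(c_{1}) = (1/6)·(-72/pi**2) = -12/pi**2.

-12/pi**2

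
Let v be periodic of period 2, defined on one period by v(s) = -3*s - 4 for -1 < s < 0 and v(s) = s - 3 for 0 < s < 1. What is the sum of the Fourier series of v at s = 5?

s = 5 differs from s = 1 by 2 full period(s), and the series is 2-periodic.
At s = 1 the one-sided limits are v(1^-) = -2 and v(1^+) = -1.
By Dirichlet's theorem the series converges to their average, [(-2) + (-1)]/2 = -3/2.

-3/2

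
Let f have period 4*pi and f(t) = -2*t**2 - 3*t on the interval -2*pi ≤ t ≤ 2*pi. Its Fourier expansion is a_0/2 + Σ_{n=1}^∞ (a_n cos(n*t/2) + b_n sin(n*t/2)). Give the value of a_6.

a_6 = (1/(2*pi)) ∫_{-2*pi}^{2*pi} f(t) cos(3*t) dt.
Integrating by parts twice (tabular method), an antiderivative of (-2*t**2 - 3*t) cos(3*t) is -2*t**2*sin(3*t)/3 - t*sin(3*t) - 4*t*cos(3*t)/9 + 4*sin(3*t)/27 - cos(3*t)/3; evaluating from -2*pi to 2*pi: ∫_{-2*pi}^{2*pi} (-2*t**2 - 3*t) cos(3*t) dt = (-8*pi/9 - 1/3) - (-1/3 + 8*pi/9) = -16*pi/9.
Hence a_6 = (1/(2*pi))·(-16*pi/9) = -8/9.

-8/9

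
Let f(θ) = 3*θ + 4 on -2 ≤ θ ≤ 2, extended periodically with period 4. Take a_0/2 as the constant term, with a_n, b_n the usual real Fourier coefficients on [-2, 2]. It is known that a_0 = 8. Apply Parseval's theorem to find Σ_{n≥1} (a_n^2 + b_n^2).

24

Parseval: a_0^2/2 + Σ_{n≥1} (a_n^2+b_n^2) = 1/2 ∫_{-2}^{2} f(θ)^2 dθ = 56.
Subtract a_0^2/2 = 32: Σ (a_n^2+b_n^2) = 24.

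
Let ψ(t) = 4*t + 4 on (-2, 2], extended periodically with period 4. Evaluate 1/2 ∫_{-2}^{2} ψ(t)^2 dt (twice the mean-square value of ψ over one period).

224/3

1/2 ∫_{-2}^{2} ψ(t)^2 dt = 1/2 · (448/3) = 224/3.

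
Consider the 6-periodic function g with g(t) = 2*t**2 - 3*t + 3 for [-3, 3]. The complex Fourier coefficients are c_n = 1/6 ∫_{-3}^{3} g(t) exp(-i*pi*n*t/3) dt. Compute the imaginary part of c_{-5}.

-9/(5*pi)

Since g is real-valued, Im(c_{-5}) = -1/6 ∫_{-3}^{3} g(t) sin(-5*pi*t/3) dt = b_{5}/2.
Integrating by parts twice (tabular method), an antiderivative of (2*t**2 - 3*t + 3) sin(-5*pi*t/3) is 6*t**2*cos(5*pi*t/3)/(5*pi) - 36*t*sin(5*pi*t/3)/(25*pi**2) - 9*t*cos(5*pi*t/3)/(5*pi) + 27*sin(5*pi*t/3)/(25*pi**2) - 108*cos(5*pi*t/3)/(125*pi**3) + 9*cos(5*pi*t/3)/(5*pi); evaluating from -3 to 3: ∫_{-3}^{3} (2*t**2 - 3*t + 3) sin(-5*pi*t/3) dt = (36*(3 - 25*pi**2)/(125*pi**3)) - (-18/pi + 108/(125*pi**3)) = 54/(5*pi).
Hence Im(c_{-5}) = (-1/6)·(54/(5*pi)) = -9/(5*pi).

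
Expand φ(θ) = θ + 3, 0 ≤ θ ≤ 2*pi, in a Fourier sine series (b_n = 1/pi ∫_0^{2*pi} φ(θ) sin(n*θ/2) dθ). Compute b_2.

-2

b_2 = 1/pi ∫_0^{2*pi} (θ + 3) sin(θ) dθ.
Integrating by parts (boundary term plus one more integral), an antiderivative of (θ + 3) sin(θ) is -θ*cos(θ) + sin(θ) - 3*cos(θ); evaluating from 0 to 2*pi: ∫_{0}^{2*pi} (θ + 3) sin(θ) dθ = (-2*pi - 3) - (-3) = -2*pi.
Hence b_2 = (1/pi)·(-2*pi) = -2.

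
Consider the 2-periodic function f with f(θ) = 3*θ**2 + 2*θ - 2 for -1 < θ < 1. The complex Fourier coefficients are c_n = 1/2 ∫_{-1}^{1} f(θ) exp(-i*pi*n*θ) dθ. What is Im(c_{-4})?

Since f is real-valued, Im(c_{-4}) = -1/2 ∫_{-1}^{1} f(θ) sin(-4*pi*θ) dθ = b_{4}/2.
Integrating by parts twice (tabular method), an antiderivative of (3*θ**2 + 2*θ - 2) sin(-4*pi*θ) is 3*θ**2*cos(4*pi*θ)/(4*pi) - 3*θ*sin(4*pi*θ)/(8*pi**2) + θ*cos(4*pi*θ)/(2*pi) - sin(4*pi*θ)/(8*pi**2) - cos(4*pi*θ)/(2*pi) - 3*cos(4*pi*θ)/(32*pi**3); evaluating from -1 to 1: ∫_{-1}^{1} (3*θ**2 + 2*θ - 2) sin(-4*pi*θ) dθ = (3*(-1 + 8*pi**2)/(32*pi**3)) - ((-8*pi**2 - 3)/(32*pi**3)) = 1/pi.
Hence Im(c_{-4}) = (-1/2)·(1/pi) = -1/(2*pi).

-1/(2*pi)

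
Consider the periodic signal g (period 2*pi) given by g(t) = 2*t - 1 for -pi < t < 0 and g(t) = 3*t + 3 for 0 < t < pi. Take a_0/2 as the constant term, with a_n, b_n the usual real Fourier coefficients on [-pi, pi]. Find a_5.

-2/(25*pi)

a_5 = 1/pi ∫_{-pi}^{pi} g(t) cos(5*t) dt.
Split the integral at the breakpoints.
Integrating by parts (boundary term plus one more integral), an antiderivative of (2*t - 1) cos(5*t) is 2*t*sin(5*t)/5 - sin(5*t)/5 + 2*cos(5*t)/25; evaluating from -pi to 0: ∫_{-pi}^{0} (2*t - 1) cos(5*t) dt = (2/25) - (-2/25) = 4/25.
Integrating by parts (boundary term plus one more integral), an antiderivative of (3*t + 3) cos(5*t) is 3*t*sin(5*t)/5 + 3*sin(5*t)/5 + 3*cos(5*t)/25; evaluating from 0 to pi: ∫_{0}^{pi} (3*t + 3) cos(5*t) dt = (-3/25) - (3/25) = -6/25.
Summing the pieces and multiplying by (1/pi) gives a_5 = -2/(25*pi).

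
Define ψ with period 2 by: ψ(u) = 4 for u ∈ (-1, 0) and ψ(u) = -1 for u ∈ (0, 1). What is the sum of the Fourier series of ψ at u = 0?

At u = 0 the one-sided limits are ψ(0^-) = 4 and ψ(0^+) = -1.
By Dirichlet's theorem the series converges to their average, [(4) + (-1)]/2 = 3/2.

3/2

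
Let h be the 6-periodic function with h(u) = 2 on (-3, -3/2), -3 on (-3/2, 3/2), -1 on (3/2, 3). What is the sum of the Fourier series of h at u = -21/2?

-2

u = -21/2 differs from u = 3/2 by -2 full period(s), and the series is 6-periodic.
At u = 3/2 the one-sided limits are h(3/2^-) = -3 and h(3/2^+) = -1.
By Dirichlet's theorem the series converges to their average, [(-3) + (-1)]/2 = -2.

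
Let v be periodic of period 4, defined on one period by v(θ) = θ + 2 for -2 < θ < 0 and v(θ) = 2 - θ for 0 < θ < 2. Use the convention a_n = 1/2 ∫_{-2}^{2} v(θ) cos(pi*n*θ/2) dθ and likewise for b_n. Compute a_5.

8/(25*pi**2)

a_5 = 1/2 ∫_{-2}^{2} v(θ) cos(5*pi*θ/2) dθ.
v is even and cos(5*pi*θ/2) is even, so the integrand is even and a_5 = ∫_0^{2} v(θ) cos(5*pi*θ/2) dθ.
Integrating by parts (boundary term plus one more integral), an antiderivative of (2 - θ) cos(5*pi*θ/2) is -2*θ*sin(5*pi*θ/2)/(5*pi) + 4*sin(5*pi*θ/2)/(5*pi) - 4*cos(5*pi*θ/2)/(25*pi**2); evaluating from 0 to 2: ∫_{0}^{2} (2 - θ) cos(5*pi*θ/2) dθ = (4/(25*pi**2)) - (-4/(25*pi**2)) = 8/(25*pi**2).
Hence a_5 = 8/(25*pi**2).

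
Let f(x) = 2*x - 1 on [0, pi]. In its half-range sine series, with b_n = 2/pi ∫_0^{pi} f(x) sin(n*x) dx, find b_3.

4*(-1 + pi)/(3*pi)

b_3 = 2/pi ∫_0^{pi} (2*x - 1) sin(3*x) dx.
Integrating by parts (boundary term plus one more integral), an antiderivative of (2*x - 1) sin(3*x) is -2*x*cos(3*x)/3 + 2*sin(3*x)/9 + cos(3*x)/3; evaluating from 0 to pi: ∫_{0}^{pi} (2*x - 1) sin(3*x) dx = (-1/3 + 2*pi/3) - (1/3) = -2/3 + 2*pi/3.
Hence b_3 = (2/pi)·(-2/3 + 2*pi/3) = 4*(-1 + pi)/(3*pi).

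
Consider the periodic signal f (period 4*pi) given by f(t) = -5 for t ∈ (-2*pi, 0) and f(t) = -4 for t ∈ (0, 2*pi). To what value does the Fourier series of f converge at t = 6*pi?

-9/2

t = 6*pi differs from t = 2*pi by 1 full period(s), and the series is 4*pi-periodic.
At t = 2*pi the one-sided limits are f(2*pi^-) = -4 and f(2*pi^+) = -5.
By Dirichlet's theorem the series converges to their average, [(-4) + (-5)]/2 = -9/2.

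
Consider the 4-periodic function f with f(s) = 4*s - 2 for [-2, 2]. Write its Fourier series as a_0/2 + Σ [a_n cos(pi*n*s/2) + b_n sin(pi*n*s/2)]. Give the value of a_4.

a_4 = 1/2 ∫_{-2}^{2} f(s) cos(2*pi*s) ds.
Integrating by parts (boundary term plus one more integral), an antiderivative of (4*s - 2) cos(2*pi*s) is 2*s*sin(2*pi*s)/pi - sin(2*pi*s)/pi + cos(2*pi*s)/pi**2; evaluating from -2 to 2: ∫_{-2}^{2} (4*s - 2) cos(2*pi*s) ds = (pi**(-2)) - (pi**(-2)) = 0.
Hence a_4 = (1/2)·(0) = 0.

0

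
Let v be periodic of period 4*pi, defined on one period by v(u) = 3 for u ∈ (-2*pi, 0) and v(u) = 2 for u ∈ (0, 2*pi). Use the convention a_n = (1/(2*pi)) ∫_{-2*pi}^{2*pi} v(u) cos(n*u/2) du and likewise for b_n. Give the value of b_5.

-2/(5*pi)

b_5 = (1/(2*pi)) ∫_{-2*pi}^{2*pi} v(u) sin(5*u/2) du.
Split the integral at the breakpoints.
Directly, an antiderivative of (3) sin(5*u/2) is -6*cos(5*u/2)/5; evaluating from -2*pi to 0: ∫_{-2*pi}^{0} (3) sin(5*u/2) du = (-6/5) - (6/5) = -12/5.
Directly, an antiderivative of (2) sin(5*u/2) is -4*cos(5*u/2)/5; evaluating from 0 to 2*pi: ∫_{0}^{2*pi} (2) sin(5*u/2) du = (4/5) - (-4/5) = 8/5.
Summing the pieces and multiplying by (1/(2*pi)) gives b_5 = -2/(5*pi).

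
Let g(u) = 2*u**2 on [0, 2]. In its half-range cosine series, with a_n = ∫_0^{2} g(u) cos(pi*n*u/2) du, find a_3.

-32/(9*pi**2)

a_3 = ∫_0^{2} (2*u**2) cos(3*pi*u/2) du.
Integrating by parts twice (tabular method), an antiderivative of (2*u**2) cos(3*pi*u/2) is 4*u**2*sin(3*pi*u/2)/(3*pi) + 16*u*cos(3*pi*u/2)/(9*pi**2) - 32*sin(3*pi*u/2)/(27*pi**3); evaluating from 0 to 2: ∫_{0}^{2} (2*u**2) cos(3*pi*u/2) du = (-32/(9*pi**2)) - (0) = -32/(9*pi**2).
Hence a_3 = -32/(9*pi**2).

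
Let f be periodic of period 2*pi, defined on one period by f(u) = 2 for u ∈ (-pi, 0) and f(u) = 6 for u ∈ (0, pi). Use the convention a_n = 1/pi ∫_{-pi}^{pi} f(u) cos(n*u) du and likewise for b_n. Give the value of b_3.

b_3 = 1/pi ∫_{-pi}^{pi} f(u) sin(3*u) du.
Split the integral at the breakpoints.
Directly, an antiderivative of (2) sin(3*u) is -2*cos(3*u)/3; evaluating from -pi to 0: ∫_{-pi}^{0} (2) sin(3*u) du = (-2/3) - (2/3) = -4/3.
Directly, an antiderivative of (6) sin(3*u) is -2*cos(3*u); evaluating from 0 to pi: ∫_{0}^{pi} (6) sin(3*u) du = (2) - (-2) = 4.
Summing the pieces and multiplying by (1/pi) gives b_3 = 8/(3*pi).

8/(3*pi)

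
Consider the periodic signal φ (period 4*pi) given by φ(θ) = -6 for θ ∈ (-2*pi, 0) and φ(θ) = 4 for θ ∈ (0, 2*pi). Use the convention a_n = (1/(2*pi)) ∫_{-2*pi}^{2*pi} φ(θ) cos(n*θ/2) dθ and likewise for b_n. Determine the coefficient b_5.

b_5 = (1/(2*pi)) ∫_{-2*pi}^{2*pi} φ(θ) sin(5*θ/2) dθ.
Split the integral at the breakpoints.
Directly, an antiderivative of (-6) sin(5*θ/2) is 12*cos(5*θ/2)/5; evaluating from -2*pi to 0: ∫_{-2*pi}^{0} (-6) sin(5*θ/2) dθ = (12/5) - (-12/5) = 24/5.
Directly, an antiderivative of (4) sin(5*θ/2) is -8*cos(5*θ/2)/5; evaluating from 0 to 2*pi: ∫_{0}^{2*pi} (4) sin(5*θ/2) dθ = (8/5) - (-8/5) = 16/5.
Summing the pieces and multiplying by (1/(2*pi)) gives b_5 = 4/pi.

4/pi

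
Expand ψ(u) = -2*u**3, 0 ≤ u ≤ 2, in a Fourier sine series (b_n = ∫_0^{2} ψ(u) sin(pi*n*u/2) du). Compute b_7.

b_7 = ∫_0^{2} (-2*u**3) sin(7*pi*u/2) du.
Integrating by parts three times (tabular method), an antiderivative of (-2*u**3) sin(7*pi*u/2) is 4*u**3*cos(7*pi*u/2)/(7*pi) - 24*u**2*sin(7*pi*u/2)/(49*pi**2) - 96*u*cos(7*pi*u/2)/(343*pi**3) + 192*sin(7*pi*u/2)/(2401*pi**4); evaluating from 0 to 2: ∫_{0}^{2} (-2*u**3) sin(7*pi*u/2) du = (32*(6 - 49*pi**2)/(343*pi**3)) - (0) = 32*(6 - 49*pi**2)/(343*pi**3).
Hence b_7 = 32*(6 - 49*pi**2)/(343*pi**3).

32*(6 - 49*pi**2)/(343*pi**3)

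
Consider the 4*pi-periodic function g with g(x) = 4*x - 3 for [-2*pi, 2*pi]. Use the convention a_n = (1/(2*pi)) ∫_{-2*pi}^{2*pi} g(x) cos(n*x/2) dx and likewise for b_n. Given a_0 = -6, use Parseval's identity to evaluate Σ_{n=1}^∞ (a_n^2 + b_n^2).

128*pi**2/3

Parseval: a_0^2/2 + Σ_{n≥1} (a_n^2+b_n^2) = (1/(2*pi)) ∫_{-2*pi}^{2*pi} g(x)^2 dx = 18 + 128*pi**2/3.
Subtract a_0^2/2 = 18: Σ (a_n^2+b_n^2) = 128*pi**2/3.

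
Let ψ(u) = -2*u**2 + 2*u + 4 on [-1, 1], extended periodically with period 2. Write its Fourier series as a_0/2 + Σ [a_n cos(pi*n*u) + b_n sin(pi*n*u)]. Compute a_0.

a_0 = ∫_{-1}^{1} ψ(u) du = 20/3.

20/3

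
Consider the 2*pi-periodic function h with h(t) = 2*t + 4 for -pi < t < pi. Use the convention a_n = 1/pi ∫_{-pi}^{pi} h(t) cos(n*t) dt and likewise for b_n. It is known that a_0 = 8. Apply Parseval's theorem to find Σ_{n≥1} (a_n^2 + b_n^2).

Parseval: a_0^2/2 + Σ_{n≥1} (a_n^2+b_n^2) = 1/pi ∫_{-pi}^{pi} h(t)^2 dt = 8*pi**2/3 + 32.
Subtract a_0^2/2 = 32: Σ (a_n^2+b_n^2) = 8*pi**2/3.

8*pi**2/3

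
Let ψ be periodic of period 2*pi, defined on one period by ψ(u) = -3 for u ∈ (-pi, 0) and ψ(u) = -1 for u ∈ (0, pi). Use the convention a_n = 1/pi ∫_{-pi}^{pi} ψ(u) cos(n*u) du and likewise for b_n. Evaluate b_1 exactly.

4/pi

b_1 = 1/pi ∫_{-pi}^{pi} ψ(u) sin(u) du.
Split the integral at the breakpoints.
Directly, an antiderivative of (-3) sin(u) is 3*cos(u); evaluating from -pi to 0: ∫_{-pi}^{0} (-3) sin(u) du = (3) - (-3) = 6.
Directly, an antiderivative of (-1) sin(u) is cos(u); evaluating from 0 to pi: ∫_{0}^{pi} (-1) sin(u) du = (-1) - (1) = -2.
Summing the pieces and multiplying by (1/pi) gives b_1 = 4/pi.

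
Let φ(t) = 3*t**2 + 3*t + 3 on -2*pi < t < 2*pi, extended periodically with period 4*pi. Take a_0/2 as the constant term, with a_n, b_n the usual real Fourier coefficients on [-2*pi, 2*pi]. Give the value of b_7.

12/7

b_7 = (1/(2*pi)) ∫_{-2*pi}^{2*pi} φ(t) sin(7*t/2) dt.
Integrating by parts twice (tabular method), an antiderivative of (3*t**2 + 3*t + 3) sin(7*t/2) is -6*t**2*cos(7*t/2)/7 + 24*t*sin(7*t/2)/49 - 6*t*cos(7*t/2)/7 + 12*sin(7*t/2)/49 - 246*cos(7*t/2)/343; evaluating from -2*pi to 2*pi: ∫_{-2*pi}^{2*pi} (3*t**2 + 3*t + 3) sin(7*t/2) dt = (246/343 + 12*pi/7 + 24*pi**2/7) - (-12*pi/7 + 246/343 + 24*pi**2/7) = 24*pi/7.
Hence b_7 = (1/(2*pi))·(24*pi/7) = 12/7.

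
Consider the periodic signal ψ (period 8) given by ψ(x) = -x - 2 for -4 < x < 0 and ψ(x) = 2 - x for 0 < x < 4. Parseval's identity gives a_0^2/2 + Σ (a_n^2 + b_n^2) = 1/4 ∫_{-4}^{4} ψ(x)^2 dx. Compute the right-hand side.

1/4 ∫_{-4}^{4} ψ(x)^2 dx = 1/4 · (32/3) = 8/3.

8/3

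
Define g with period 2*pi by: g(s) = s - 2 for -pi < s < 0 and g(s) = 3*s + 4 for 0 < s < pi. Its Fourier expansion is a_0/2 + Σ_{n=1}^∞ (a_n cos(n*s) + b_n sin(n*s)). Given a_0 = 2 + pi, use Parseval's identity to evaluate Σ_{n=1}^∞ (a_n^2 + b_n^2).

Parseval: a_0^2/2 + Σ_{n≥1} (a_n^2+b_n^2) = 1/pi ∫_{-pi}^{pi} g(s)^2 ds = 20 + 10*pi**2/3 + 14*pi.
Subtract a_0^2/2 = (2 + pi)**2/2: Σ (a_n^2+b_n^2) = 18 + 17*pi**2/6 + 12*pi.

18 + 17*pi**2/6 + 12*pi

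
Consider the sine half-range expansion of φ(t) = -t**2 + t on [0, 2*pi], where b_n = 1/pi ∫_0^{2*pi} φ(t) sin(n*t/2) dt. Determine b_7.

b_7 = 1/pi ∫_0^{2*pi} (-t**2 + t) sin(7*t/2) dt.
Integrating by parts twice (tabular method), an antiderivative of (-t**2 + t) sin(7*t/2) is 2*t**2*cos(7*t/2)/7 - 8*t*sin(7*t/2)/49 - 2*t*cos(7*t/2)/7 + 4*sin(7*t/2)/49 - 16*cos(7*t/2)/343; evaluating from 0 to 2*pi: ∫_{0}^{2*pi} (-t**2 + t) sin(7*t/2) dt = (-8*pi**2/7 + 16/343 + 4*pi/7) - (-16/343) = -8*pi**2/7 + 32/343 + 4*pi/7.
Hence b_7 = (1/pi)·(-8*pi**2/7 + 32/343 + 4*pi/7) = 4*(-98*pi**2 + 8 + 49*pi)/(343*pi).

4*(-98*pi**2 + 8 + 49*pi)/(343*pi)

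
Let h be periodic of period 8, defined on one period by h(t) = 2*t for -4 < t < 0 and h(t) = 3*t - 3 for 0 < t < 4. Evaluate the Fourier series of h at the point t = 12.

t = 12 differs from t = -4 by 2 full period(s), and the series is 8-periodic.
At t = -4 the one-sided limits are h(-4^-) = 9 and h(-4^+) = -8.
By Dirichlet's theorem the series converges to their average, [(9) + (-8)]/2 = 1/2.

1/2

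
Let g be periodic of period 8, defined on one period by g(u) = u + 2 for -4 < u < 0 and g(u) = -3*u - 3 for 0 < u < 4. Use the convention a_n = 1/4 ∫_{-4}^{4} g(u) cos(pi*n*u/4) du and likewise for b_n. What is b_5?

-18/(5*pi)

b_5 = 1/4 ∫_{-4}^{4} g(u) sin(5*pi*u/4) du.
Split the integral at the breakpoints.
Integrating by parts (boundary term plus one more integral), an antiderivative of (u + 2) sin(5*pi*u/4) is -4*u*cos(5*pi*u/4)/(5*pi) + 16*sin(5*pi*u/4)/(25*pi**2) - 8*cos(5*pi*u/4)/(5*pi); evaluating from -4 to 0: ∫_{-4}^{0} (u + 2) sin(5*pi*u/4) du = (-8/(5*pi)) - (-8/(5*pi)) = 0.
Integrating by parts (boundary term plus one more integral), an antiderivative of (-3*u - 3) sin(5*pi*u/4) is 12*u*cos(5*pi*u/4)/(5*pi) - 48*sin(5*pi*u/4)/(25*pi**2) + 12*cos(5*pi*u/4)/(5*pi); evaluating from 0 to 4: ∫_{0}^{4} (-3*u - 3) sin(5*pi*u/4) du = (-12/pi) - (12/(5*pi)) = -72/(5*pi).
Summing the pieces and multiplying by (1/4) gives b_5 = -18/(5*pi).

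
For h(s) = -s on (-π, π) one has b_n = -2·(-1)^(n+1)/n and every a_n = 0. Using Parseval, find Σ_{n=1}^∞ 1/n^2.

pi**2/6

Parseval: Σ b_n^2 = (1/π) ∫_{-π}^{π} h(s)^2 ds = 2*pi**2/3.
Σ b_n^2 = Σ 4/n^2, so Σ 1/n^2 = (2*pi**2/3)/4 = pi**2/6.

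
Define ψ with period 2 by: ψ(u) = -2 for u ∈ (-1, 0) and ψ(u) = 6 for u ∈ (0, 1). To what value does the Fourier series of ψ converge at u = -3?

2

u = -3 differs from u = -1 by -1 full period(s), and the series is 2-periodic.
At u = -1 the one-sided limits are ψ(-1^-) = 6 and ψ(-1^+) = -2.
By Dirichlet's theorem the series converges to their average, [(6) + (-2)]/2 = 2.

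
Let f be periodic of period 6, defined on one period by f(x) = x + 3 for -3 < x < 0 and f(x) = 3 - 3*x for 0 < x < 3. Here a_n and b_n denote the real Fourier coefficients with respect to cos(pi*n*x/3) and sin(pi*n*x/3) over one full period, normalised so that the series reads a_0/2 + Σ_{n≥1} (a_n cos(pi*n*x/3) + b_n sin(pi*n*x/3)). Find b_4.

3/(2*pi)

b_4 = 1/3 ∫_{-3}^{3} f(x) sin(4*pi*x/3) dx.
Split the integral at the breakpoints.
Integrating by parts (boundary term plus one more integral), an antiderivative of (x + 3) sin(4*pi*x/3) is -3*x*cos(4*pi*x/3)/(4*pi) + 9*sin(4*pi*x/3)/(16*pi**2) - 9*cos(4*pi*x/3)/(4*pi); evaluating from -3 to 0: ∫_{-3}^{0} (x + 3) sin(4*pi*x/3) dx = (-9/(4*pi)) - (0) = -9/(4*pi).
Integrating by parts (boundary term plus one more integral), an antiderivative of (3 - 3*x) sin(4*pi*x/3) is 9*x*cos(4*pi*x/3)/(4*pi) - 27*sin(4*pi*x/3)/(16*pi**2) - 9*cos(4*pi*x/3)/(4*pi); evaluating from 0 to 3: ∫_{0}^{3} (3 - 3*x) sin(4*pi*x/3) dx = (9/(2*pi)) - (-9/(4*pi)) = 27/(4*pi).
Summing the pieces and multiplying by (1/3) gives b_4 = 3/(2*pi).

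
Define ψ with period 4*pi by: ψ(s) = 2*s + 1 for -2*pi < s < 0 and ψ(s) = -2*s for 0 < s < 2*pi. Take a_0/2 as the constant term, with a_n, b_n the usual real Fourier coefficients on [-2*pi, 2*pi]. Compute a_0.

a_0 = (1/(2*pi)) ∫_{-2*pi}^{2*pi} ψ(s) ds = (1/(2*pi)) · (2*pi*(1 - 4*pi)) = 1 - 4*pi.

1 - 4*pi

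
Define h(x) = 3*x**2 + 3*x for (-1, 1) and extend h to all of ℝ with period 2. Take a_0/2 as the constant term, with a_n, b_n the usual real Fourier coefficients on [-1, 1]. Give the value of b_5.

6/(5*pi)

b_5 = ∫_{-1}^{1} h(x) sin(5*pi*x) dx.
Integrating by parts twice (tabular method), an antiderivative of (3*x**2 + 3*x) sin(5*pi*x) is -3*x**2*cos(5*pi*x)/(5*pi) + 6*x*sin(5*pi*x)/(25*pi**2) - 3*x*cos(5*pi*x)/(5*pi) + 3*sin(5*pi*x)/(25*pi**2) + 6*cos(5*pi*x)/(125*pi**3); evaluating from -1 to 1: ∫_{-1}^{1} (3*x**2 + 3*x) sin(5*pi*x) dx = (6*(-1 + 25*pi**2)/(125*pi**3)) - (-6/(125*pi**3)) = 6/(5*pi).
Hence b_5 = 6/(5*pi).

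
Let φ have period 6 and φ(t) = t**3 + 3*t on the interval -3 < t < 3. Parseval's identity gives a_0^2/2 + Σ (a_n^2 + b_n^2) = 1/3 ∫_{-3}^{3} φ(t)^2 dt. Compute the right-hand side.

15984/35

1/3 ∫_{-3}^{3} φ(t)^2 dt = 1/3 · (47952/35) = 15984/35.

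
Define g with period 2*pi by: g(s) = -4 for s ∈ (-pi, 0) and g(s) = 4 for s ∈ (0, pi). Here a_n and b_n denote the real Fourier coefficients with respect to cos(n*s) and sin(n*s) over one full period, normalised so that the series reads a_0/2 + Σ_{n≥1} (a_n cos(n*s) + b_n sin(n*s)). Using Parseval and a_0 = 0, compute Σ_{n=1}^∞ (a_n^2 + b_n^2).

32

Parseval: a_0^2/2 + Σ_{n≥1} (a_n^2+b_n^2) = 1/pi ∫_{-pi}^{pi} g(s)^2 ds = 32.
Subtract a_0^2/2 = 0: Σ (a_n^2+b_n^2) = 32.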